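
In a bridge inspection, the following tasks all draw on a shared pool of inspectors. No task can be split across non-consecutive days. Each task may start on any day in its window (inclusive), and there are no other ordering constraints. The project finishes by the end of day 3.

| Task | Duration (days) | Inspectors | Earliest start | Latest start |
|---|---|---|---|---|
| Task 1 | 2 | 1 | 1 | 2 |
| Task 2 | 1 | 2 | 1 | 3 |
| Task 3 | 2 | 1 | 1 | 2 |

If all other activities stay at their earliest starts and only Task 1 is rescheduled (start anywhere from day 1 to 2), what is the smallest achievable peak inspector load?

Task 1@1: d1:4  d2:2  d3:0 → peak 4
Task 1@2: d1:3  d2:2  d3:1 → peak 3
Best is Task 1@2, peak 3.

3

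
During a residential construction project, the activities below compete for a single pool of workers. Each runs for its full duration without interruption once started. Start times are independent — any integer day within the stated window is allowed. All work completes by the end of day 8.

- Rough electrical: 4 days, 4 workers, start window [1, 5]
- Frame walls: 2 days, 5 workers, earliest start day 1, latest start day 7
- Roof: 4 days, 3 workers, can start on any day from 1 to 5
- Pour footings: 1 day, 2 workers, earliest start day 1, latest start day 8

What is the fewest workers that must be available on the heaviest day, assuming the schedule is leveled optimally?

7

Early-start (Rough electrical@1, Frame walls@1, Roof@1, Pour footings@1) gives peak 14: d1:14  d2:12  d3:7  d4:7  d5:0  d6:0  d7:0  d8:0.
Shift Frame walls→5, Pour footings→5.
Schedule Rough electrical@1, Frame walls@5, Roof@1, Pour footings@5: d1:7  d2:7  d3:7  d4:7  d5:7  d6:5  d7:0  d8:0 — peak 7.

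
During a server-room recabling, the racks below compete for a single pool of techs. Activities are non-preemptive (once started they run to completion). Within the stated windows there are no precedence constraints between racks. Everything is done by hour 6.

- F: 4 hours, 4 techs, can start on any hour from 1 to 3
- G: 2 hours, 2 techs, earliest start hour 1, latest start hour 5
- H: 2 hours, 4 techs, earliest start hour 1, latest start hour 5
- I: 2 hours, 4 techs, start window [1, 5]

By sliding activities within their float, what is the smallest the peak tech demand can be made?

8

Early-start (F@1, G@1, H@1, I@1) gives peak 14: h1:14  h2:14  h3:4  h4:4  h5:0  h6:0.
Shift H→3, I→5.
Schedule F@1, G@1, H@3, I@5: h1:6  h2:6  h3:8  h4:8  h5:4  h6:4 — peak 8.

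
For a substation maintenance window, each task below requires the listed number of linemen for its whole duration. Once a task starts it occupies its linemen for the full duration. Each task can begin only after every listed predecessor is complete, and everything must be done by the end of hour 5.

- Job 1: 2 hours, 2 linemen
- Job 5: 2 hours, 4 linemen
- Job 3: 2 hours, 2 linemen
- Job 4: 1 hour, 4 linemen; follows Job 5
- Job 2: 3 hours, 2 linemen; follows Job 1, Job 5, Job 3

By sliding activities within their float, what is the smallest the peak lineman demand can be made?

Schedule Job 1@1, Job 5@1, Job 3@1, Job 4@3, Job 2@3: h1:8  h2:8  h3:6  h4:2  h5:2 — peak 8.
No arrangement of the 3 feasible schedules does better.

8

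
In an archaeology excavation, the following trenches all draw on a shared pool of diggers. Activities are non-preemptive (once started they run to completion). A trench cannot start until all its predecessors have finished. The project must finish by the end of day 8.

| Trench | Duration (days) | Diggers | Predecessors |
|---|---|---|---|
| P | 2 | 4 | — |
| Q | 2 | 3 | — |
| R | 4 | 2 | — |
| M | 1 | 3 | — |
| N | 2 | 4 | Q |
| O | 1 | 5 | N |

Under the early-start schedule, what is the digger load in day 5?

At early start, day 5 has: O.
Demand: 5 = 5.

5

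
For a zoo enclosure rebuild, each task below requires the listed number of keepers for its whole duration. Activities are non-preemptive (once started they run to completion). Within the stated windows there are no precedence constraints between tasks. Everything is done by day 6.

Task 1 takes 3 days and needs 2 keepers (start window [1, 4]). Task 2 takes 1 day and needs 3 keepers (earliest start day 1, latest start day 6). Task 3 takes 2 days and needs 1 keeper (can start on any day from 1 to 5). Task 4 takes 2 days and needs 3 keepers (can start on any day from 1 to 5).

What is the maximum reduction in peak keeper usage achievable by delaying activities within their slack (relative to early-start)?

Early-start peak: d1:9  d2:6  d3:2  d4:0  d5:0  d6:0 ⇒ 9.
Leveled (Task 1@1, Task 2@4, Task 3@1, Task 4@5): d1:3  d2:3  d3:2  d4:3  d5:3  d6:3 ⇒ 3.
Reduction 9 − 3 = 6.

6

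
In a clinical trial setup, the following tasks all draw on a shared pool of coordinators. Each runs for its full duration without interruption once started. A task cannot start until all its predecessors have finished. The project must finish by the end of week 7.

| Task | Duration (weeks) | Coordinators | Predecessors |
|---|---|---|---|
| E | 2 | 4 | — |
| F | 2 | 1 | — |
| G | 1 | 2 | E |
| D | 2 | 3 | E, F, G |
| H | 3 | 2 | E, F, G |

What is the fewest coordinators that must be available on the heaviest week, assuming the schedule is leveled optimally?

Schedule E@1, F@1, G@3, D@4, H@4: w1:5  w2:5  w3:2  w4:5  w5:5  w6:2  w7:0 — peak 5.

5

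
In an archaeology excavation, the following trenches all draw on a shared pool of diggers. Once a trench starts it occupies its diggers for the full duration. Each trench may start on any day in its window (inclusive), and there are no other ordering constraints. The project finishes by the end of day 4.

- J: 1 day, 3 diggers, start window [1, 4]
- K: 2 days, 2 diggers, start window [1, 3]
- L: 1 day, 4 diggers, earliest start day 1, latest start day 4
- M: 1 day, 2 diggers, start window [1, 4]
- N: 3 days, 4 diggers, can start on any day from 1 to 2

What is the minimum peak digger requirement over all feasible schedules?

7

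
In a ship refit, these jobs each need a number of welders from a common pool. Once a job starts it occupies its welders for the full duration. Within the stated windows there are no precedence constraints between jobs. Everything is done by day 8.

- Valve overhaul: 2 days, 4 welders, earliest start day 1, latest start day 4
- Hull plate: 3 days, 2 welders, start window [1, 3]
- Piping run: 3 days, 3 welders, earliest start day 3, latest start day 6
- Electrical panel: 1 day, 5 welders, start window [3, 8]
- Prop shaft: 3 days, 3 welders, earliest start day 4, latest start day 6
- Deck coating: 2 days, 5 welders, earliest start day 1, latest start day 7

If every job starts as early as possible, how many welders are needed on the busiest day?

11

Early-start schedule: Valve overhaul@1, Hull plate@1, Piping run@3, Electrical panel@3, Prop shaft@4, Deck coating@1.
Load per day: day 1: 11, day 2: 11, day 3: 10, day 4: 6, day 5: 6, day 6: 3, day 7: 0, day 8: 0.
Peak is 11.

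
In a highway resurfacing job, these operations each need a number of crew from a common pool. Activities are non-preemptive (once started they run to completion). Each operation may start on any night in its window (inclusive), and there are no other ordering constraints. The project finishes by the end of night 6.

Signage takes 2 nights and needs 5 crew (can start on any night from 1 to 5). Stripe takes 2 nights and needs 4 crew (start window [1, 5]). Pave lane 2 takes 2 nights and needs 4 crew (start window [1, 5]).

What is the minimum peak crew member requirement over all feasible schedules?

5

Early-start (Signage@1, Stripe@1, Pave lane 2@1) gives peak 13: n1:13  n2:13  n3:0  n4:0  n5:0  n6:0.
Shift Stripe→3, Pave lane 2→5.
Schedule Signage@1, Stripe@3, Pave lane 2@5: n1:5  n2:5  n3:4  n4:4  n5:4  n6:4 — peak 5.
Total crew member-nights = 26 over 6 nights ⇒ peak ≥ ⌈26/6⌉ = 5, so 5 is optimal.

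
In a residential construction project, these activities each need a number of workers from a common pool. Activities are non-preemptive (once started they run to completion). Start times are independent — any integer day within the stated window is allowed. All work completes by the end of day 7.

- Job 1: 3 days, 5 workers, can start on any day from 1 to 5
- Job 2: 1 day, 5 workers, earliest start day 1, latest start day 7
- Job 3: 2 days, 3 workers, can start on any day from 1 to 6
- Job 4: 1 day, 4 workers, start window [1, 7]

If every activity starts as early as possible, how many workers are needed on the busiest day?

17

Early-start schedule: Job 1@1, Job 2@1, Job 3@1, Job 4@1.
Load per day: day 1: 17, day 2: 8, day 3: 5, day 4: 0, day 5: 0, day 6: 0, day 7: 0.
Peak is 17.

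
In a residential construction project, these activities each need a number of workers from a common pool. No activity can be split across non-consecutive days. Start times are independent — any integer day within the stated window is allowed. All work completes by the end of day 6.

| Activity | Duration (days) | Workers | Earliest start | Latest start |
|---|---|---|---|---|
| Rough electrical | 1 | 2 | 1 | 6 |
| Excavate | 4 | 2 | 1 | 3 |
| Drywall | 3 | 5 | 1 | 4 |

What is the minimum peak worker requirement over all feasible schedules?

7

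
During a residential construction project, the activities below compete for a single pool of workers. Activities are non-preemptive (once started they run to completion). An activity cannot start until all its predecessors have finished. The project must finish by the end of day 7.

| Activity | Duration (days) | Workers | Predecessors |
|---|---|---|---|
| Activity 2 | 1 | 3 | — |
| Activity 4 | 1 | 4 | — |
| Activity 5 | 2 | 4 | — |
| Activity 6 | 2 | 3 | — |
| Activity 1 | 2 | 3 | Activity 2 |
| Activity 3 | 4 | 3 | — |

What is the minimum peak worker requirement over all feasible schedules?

Early-start (Activity 2@1, Activity 4@1, Activity 5@1, Activity 6@1, Activity 1@2, Activity 3@1) gives peak 17: d1:17  d2:13  d3:6  d4:3  d5:0  d6:0  d7:0.
Shift Activity 5→2, Activity 6→2, Activity 1→4, Activity 3→4.
Schedule Activity 2@1, Activity 4@1, Activity 5@2, Activity 6@2, Activity 1@4, Activity 3@4: d1:7  d2:7  d3:7  d4:6  d5:6  d6:3  d7:3 — peak 7.

7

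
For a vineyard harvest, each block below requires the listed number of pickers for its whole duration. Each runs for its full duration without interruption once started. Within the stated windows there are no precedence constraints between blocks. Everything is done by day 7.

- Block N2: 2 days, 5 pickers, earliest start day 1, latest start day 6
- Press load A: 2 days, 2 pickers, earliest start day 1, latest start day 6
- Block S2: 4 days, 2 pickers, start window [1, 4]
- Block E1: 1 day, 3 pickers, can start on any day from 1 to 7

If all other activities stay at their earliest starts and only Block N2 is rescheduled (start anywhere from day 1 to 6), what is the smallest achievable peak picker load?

Block N2@1: d1:12  d2:9  d3:2  d4:2  d5:0  d6:0  d7:0 → peak 12
Block N2@2: d1:7  d2:9  d3:7  d4:2  d5:0  d6:0  d7:0 → peak 9
Block N2@3: d1:7  d2:4  d3:7  d4:7  d5:0  d6:0  d7:0 → peak 7
Block N2@4: d1:7  d2:4  d3:2  d4:7  d5:5  d6:0  d7:0 → peak 7
Block N2@5: d1:7  d2:4  d3:2  d4:2  d5:5  d6:5  d7:0 → peak 7
Block N2@6: d1:7  d2:4  d3:2  d4:2  d5:0  d6:5  d7:5 → peak 7
Best is Block N2@3, peak 7.

7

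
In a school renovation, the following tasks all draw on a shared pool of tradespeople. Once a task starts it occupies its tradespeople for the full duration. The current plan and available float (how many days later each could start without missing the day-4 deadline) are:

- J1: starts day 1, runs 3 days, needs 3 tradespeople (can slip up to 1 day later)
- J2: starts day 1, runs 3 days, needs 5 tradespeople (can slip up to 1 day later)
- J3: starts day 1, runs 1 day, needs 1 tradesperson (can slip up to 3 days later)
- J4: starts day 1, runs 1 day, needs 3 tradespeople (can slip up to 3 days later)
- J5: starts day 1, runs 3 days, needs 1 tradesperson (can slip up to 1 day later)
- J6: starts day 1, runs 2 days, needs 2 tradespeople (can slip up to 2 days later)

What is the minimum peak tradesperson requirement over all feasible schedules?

Early-start (J1@1, J2@1, J3@1, J4@1, J5@1, J6@1) gives peak 15: d1:15  d2:11  d3:9  d4:0.
Shift J4→4, J6→2.
Schedule J1@1, J2@1, J3@1, J4@4, J5@1, J6@2: d1:10  d2:11  d3:11  d4:3 — peak 11.

11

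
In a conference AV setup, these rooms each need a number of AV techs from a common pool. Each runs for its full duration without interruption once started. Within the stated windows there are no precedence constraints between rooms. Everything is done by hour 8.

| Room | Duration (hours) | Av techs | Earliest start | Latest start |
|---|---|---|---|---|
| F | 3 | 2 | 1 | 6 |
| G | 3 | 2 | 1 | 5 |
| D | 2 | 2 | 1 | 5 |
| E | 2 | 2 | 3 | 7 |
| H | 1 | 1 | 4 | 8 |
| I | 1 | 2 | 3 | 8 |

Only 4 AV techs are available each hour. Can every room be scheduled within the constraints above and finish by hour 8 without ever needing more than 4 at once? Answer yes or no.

Schedule F@1, G@1, D@4, E@4, H@6, I@6: h1:4  h2:4  h3:4  h4:4  h5:4  h6:3  h7:0  h8:0 — peak 4 ≤ 4.

yes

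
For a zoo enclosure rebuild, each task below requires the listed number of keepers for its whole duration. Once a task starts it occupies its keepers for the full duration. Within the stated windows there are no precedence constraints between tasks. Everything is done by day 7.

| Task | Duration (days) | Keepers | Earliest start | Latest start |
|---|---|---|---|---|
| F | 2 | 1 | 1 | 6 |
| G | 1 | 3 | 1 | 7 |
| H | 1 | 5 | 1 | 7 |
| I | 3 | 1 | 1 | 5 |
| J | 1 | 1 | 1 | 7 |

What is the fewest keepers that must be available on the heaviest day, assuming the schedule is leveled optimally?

5

Early-start (F@1, G@1, H@1, I@1, J@1) gives peak 11: d1:11  d2:2  d3:1  d4:0  d5:0  d6:0  d7:0.
Shift H→3, I→4.
Schedule F@1, G@1, H@3, I@4, J@1: d1:5  d2:1  d3:5  d4:1  d5:1  d6:1  d7:0 — peak 5.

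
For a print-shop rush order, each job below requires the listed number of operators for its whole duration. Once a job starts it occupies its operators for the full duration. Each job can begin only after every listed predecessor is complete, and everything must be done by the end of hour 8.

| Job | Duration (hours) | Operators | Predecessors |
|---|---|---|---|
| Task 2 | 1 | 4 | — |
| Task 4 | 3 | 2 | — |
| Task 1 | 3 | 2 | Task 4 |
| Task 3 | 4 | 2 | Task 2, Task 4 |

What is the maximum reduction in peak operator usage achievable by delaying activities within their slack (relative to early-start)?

2

Early-start peak: h1:6  h2:2  h3:2  h4:4  h5:4  h6:4  h7:2  h8:0 ⇒ 6.
Leveled (Task 2@1, Task 4@2, Task 1@5, Task 3@5): h1:4  h2:2  h3:2  h4:2  h5:4  h6:4  h7:4  h8:2 ⇒ 4.
Reduction 6 − 4 = 2.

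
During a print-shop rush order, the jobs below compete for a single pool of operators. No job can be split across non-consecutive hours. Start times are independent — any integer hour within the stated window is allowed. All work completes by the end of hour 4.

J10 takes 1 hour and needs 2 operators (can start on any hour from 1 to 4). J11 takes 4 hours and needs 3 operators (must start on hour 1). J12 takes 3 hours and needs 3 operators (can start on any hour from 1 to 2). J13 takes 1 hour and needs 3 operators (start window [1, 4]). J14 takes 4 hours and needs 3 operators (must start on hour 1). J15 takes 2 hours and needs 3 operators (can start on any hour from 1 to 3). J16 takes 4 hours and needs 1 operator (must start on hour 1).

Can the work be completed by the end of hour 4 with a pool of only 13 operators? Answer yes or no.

yes

Schedule J10@1, J11@1, J12@1, J13@2, J14@1, J15@3, J16@1: h1:12  h2:13  h3:13  h4:10 — peak 13 ≤ 13.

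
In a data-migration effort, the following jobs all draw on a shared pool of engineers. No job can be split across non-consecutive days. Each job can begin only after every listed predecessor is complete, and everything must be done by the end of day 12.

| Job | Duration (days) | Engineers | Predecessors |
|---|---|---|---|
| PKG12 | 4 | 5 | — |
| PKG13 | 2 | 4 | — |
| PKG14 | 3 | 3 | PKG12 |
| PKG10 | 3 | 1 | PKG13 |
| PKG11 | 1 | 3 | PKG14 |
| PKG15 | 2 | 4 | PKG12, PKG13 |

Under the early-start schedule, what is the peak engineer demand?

9

Early-start schedule: PKG12@1, PKG13@1, PKG14@5, PKG10@3, PKG11@8, PKG15@5.
Load per day: day 1: 9, day 2: 9, day 3: 6, day 4: 6, day 5: 8, day 6: 7, day 7: 3, day 8: 3, day 9: 0, day 10: 0, day 11: 0, day 12: 0.
Peak is 9.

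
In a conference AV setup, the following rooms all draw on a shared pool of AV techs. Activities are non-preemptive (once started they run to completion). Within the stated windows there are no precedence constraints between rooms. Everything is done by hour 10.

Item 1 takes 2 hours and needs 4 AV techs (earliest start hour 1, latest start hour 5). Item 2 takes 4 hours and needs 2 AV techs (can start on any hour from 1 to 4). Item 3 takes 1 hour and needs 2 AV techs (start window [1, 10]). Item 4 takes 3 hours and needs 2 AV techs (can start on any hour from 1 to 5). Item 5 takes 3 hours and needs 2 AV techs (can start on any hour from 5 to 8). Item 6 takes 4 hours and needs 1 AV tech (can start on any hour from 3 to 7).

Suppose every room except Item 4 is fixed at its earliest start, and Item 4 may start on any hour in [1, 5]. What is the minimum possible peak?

8

Item 4@1: h1:10  h2:8  h3:5  h4:3  h5:3  h6:3  h7:2  h8:0  h9:0  h10:0 → peak 10
Item 4@2: h1:8  h2:8  h3:5  h4:5  h5:3  h6:3  h7:2  h8:0  h9:0  h10:0 → peak 8
Item 4@3: h1:8  h2:6  h3:5  h4:5  h5:5  h6:3  h7:2  h8:0  h9:0  h10:0 → peak 8
Item 4@4: h1:8  h2:6  h3:3  h4:5  h5:5  h6:5  h7:2  h8:0  h9:0  h10:0 → peak 8
Item 4@5: h1:8  h2:6  h3:3  h4:3  h5:5  h6:5  h7:4  h8:0  h9:0  h10:0 → peak 8
Best is Item 4@2, peak 8.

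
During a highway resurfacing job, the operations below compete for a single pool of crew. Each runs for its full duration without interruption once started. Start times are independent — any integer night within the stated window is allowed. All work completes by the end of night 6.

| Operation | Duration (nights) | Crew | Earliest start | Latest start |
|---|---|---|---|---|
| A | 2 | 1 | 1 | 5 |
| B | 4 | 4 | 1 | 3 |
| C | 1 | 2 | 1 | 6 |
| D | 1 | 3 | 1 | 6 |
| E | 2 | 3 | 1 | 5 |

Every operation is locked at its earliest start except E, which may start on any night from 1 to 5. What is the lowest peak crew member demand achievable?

E@1: n1:13  n2:8  n3:4  n4:4  n5:0  n6:0 → peak 13
E@2: n1:10  n2:8  n3:7  n4:4  n5:0  n6:0 → peak 10
E@3: n1:10  n2:5  n3:7  n4:7  n5:0  n6:0 → peak 10
E@4: n1:10  n2:5  n3:4  n4:7  n5:3  n6:0 → peak 10
E@5: n1:10  n2:5  n3:4  n4:4  n5:3  n6:3 → peak 10
Best is E@2, peak 10.

10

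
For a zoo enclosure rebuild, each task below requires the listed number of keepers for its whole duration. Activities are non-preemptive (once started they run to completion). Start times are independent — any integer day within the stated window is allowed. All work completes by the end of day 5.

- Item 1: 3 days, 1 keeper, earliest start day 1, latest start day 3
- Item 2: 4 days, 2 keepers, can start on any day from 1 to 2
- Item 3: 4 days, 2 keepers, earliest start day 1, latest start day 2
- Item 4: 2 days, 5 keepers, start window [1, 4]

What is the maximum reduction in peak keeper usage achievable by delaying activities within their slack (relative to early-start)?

1

Early-start peak: d1:10  d2:10  d3:5  d4:4  d5:0 ⇒ 10.
Leveled (Item 1@1, Item 2@1, Item 3@1, Item 4@4): d1:5  d2:5  d3:5  d4:9  d5:5 ⇒ 9.
Reduction 10 − 9 = 1.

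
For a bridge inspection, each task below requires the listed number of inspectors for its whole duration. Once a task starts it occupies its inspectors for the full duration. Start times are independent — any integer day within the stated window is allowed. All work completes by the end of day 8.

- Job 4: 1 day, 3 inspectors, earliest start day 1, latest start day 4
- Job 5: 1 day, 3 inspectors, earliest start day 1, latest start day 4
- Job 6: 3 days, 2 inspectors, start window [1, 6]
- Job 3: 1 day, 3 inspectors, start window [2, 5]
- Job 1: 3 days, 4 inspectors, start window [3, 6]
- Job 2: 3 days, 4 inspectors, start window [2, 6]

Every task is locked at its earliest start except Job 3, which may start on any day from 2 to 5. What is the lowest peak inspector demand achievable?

10

Job 3@2: d1:8  d2:9  d3:10  d4:8  d5:4  d6:0  d7:0  d8:0 → peak 10
Job 3@3: d1:8  d2:6  d3:13  d4:8  d5:4  d6:0  d7:0  d8:0 → peak 13
Job 3@4: d1:8  d2:6  d3:10  d4:11  d5:4  d6:0  d7:0  d8:0 → peak 11
Job 3@5: d1:8  d2:6  d3:10  d4:8  d5:7  d6:0  d7:0  d8:0 → peak 10
Best is Job 3@2, peak 10.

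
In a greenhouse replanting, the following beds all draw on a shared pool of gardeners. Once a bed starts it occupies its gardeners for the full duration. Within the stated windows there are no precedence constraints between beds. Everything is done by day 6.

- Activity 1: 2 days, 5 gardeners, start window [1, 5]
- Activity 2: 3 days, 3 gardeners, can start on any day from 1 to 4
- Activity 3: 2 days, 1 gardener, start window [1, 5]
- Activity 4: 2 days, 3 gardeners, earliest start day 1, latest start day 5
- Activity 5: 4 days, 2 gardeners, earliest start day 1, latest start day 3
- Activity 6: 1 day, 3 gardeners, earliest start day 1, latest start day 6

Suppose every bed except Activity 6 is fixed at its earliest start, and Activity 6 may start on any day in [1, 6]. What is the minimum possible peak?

Activity 6@1: d1:17  d2:14  d3:5  d4:2  d5:0  d6:0 → peak 17
Activity 6@2: d1:14  d2:17  d3:5  d4:2  d5:0  d6:0 → peak 17
Activity 6@3: d1:14  d2:14  d3:8  d4:2  d5:0  d6:0 → peak 14
Activity 6@4: d1:14  d2:14  d3:5  d4:5  d5:0  d6:0 → peak 14
Activity 6@5: d1:14  d2:14  d3:5  d4:2  d5:3  d6:0 → peak 14
Activity 6@6: d1:14  d2:14  d3:5  d4:2  d5:0  d6:3 → peak 14
Best is Activity 6@3, peak 14.

14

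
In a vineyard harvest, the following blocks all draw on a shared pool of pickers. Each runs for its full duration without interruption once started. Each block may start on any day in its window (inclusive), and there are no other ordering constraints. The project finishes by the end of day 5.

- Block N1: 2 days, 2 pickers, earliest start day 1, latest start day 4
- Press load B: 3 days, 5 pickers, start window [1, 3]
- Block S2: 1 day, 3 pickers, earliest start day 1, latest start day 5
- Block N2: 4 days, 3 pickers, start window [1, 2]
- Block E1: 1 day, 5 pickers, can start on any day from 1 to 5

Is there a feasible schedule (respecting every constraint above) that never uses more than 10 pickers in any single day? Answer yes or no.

yes

Schedule Block N1@1, Press load B@3, Block S2@2, Block N2@2, Block E1@1: d1:7  d2:8  d3:8  d4:8  d5:8 — peak 8 ≤ 10.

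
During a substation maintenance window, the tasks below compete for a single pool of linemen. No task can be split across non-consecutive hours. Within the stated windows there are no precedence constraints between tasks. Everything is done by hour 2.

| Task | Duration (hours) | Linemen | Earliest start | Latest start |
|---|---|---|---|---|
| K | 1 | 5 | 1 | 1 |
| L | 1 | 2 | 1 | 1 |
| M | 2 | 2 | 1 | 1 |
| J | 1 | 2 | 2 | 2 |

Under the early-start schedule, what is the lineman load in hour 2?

At early start, hour 2 has: M, J.
Demand: 2 + 2 = 4.

4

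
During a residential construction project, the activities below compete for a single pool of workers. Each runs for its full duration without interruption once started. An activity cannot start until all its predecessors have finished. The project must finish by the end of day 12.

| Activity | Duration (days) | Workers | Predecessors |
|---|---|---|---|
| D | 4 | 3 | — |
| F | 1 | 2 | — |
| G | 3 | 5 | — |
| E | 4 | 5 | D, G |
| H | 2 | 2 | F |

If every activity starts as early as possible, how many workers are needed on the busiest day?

Early-start schedule: D@1, F@1, G@1, E@5, H@2.
Load per day: day 1: 10, day 2: 10, day 3: 10, day 4: 3, day 5: 5, day 6: 5, day 7: 5, day 8: 5, day 9: 0, day 10: 0, day 11: 0, day 12: 0.
Peak is 10.

10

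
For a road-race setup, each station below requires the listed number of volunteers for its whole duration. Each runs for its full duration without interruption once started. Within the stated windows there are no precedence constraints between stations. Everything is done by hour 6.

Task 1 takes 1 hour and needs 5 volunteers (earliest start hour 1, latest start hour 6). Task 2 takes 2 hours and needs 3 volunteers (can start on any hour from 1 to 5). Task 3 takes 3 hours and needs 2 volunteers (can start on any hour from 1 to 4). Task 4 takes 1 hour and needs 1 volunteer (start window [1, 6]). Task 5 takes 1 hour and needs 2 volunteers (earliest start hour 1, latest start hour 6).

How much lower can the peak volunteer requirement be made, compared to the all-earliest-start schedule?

Early-start peak: h1:13  h2:5  h3:2  h4:0  h5:0  h6:0 ⇒ 13.
Leveled (Task 1@1, Task 2@2, Task 3@2, Task 4@4, Task 5@4): h1:5  h2:5  h3:5  h4:5  h5:0  h6:0 ⇒ 5.
Reduction 13 − 5 = 8.

8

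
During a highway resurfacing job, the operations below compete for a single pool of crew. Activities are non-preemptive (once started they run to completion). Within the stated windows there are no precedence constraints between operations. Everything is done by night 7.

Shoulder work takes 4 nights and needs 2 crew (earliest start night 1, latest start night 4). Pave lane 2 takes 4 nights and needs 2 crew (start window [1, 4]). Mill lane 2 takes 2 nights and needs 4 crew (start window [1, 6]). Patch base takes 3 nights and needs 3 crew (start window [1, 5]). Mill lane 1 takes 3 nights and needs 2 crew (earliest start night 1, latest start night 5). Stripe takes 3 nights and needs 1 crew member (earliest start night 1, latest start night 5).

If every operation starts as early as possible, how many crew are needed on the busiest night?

14

Early-start schedule: Shoulder work@1, Pave lane 2@1, Mill lane 2@1, Patch base@1, Mill lane 1@1, Stripe@1.
Load per night: night 1: 14, night 2: 14, night 3: 10, night 4: 4, night 5: 0, night 6: 0, night 7: 0.
Peak is 14.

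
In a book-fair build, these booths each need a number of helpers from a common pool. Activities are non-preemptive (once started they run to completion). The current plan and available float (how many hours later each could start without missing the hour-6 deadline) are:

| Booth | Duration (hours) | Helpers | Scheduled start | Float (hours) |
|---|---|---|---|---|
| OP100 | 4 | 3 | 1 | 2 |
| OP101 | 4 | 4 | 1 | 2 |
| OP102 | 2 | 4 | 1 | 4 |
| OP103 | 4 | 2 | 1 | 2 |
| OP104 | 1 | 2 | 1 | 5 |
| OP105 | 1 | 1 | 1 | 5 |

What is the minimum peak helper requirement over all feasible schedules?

9

Early-start (OP100@1, OP101@1, OP102@1, OP103@1, OP104@1, OP105@1) gives peak 16: h1:16  h2:13  h3:9  h4:9  h5:0  h6:0.
Shift OP102→5, OP104→5, OP105→5.
Schedule OP100@1, OP101@1, OP102@5, OP103@1, OP104@5, OP105@5: h1:9  h2:9  h3:9  h4:9  h5:7  h6:4 — peak 9.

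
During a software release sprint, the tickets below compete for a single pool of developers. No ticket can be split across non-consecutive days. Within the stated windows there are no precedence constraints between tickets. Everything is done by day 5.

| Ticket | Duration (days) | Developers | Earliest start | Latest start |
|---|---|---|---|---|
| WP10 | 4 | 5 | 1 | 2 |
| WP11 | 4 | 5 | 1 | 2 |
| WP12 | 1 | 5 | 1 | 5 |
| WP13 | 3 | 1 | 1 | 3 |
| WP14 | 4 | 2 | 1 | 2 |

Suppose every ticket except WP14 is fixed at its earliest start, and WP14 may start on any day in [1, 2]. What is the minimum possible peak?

16

WP14@1: d1:18  d2:13  d3:13  d4:12  d5:0 → peak 18
WP14@2: d1:16  d2:13  d3:13  d4:12  d5:2 → peak 16
Best is WP14@2, peak 16.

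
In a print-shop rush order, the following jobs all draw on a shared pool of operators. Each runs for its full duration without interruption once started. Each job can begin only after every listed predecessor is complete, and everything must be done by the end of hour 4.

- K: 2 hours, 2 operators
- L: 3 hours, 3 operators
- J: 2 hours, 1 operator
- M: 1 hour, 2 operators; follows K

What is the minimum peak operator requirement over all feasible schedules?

Early-start (K@1, L@1, J@1, M@3) gives peak 6: h1:6  h2:6  h3:5  h4:0.
Shift J→3, M→4.
Schedule K@1, L@1, J@3, M@4: h1:5  h2:5  h3:4  h4:3 — peak 5.
Total operator-hours = 17 over 4 hours ⇒ peak ≥ ⌈17/4⌉ = 5, so 5 is optimal.

5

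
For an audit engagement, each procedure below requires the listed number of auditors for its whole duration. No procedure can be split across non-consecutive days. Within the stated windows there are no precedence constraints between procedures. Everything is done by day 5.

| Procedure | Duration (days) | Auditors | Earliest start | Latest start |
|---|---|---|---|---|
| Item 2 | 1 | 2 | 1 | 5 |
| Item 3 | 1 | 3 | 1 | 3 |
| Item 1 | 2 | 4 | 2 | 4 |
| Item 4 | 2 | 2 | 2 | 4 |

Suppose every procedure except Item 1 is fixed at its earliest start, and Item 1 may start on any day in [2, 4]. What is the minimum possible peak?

Item 1@2: d1:5  d2:6  d3:6  d4:0  d5:0 → peak 6
Item 1@3: d1:5  d2:2  d3:6  d4:4  d5:0 → peak 6
Item 1@4: d1:5  d2:2  d3:2  d4:4  d5:4 → peak 5
Best is Item 1@4, peak 5.

5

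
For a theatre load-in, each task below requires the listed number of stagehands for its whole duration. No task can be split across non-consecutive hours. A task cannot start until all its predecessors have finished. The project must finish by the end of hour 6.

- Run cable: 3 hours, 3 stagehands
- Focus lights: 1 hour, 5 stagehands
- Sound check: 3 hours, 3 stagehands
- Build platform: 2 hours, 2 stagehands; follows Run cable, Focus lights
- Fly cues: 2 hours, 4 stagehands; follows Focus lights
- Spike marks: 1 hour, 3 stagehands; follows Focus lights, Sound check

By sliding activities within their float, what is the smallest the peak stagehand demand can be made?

8

Early-start (Run cable@1, Focus lights@1, Sound check@1, Build platform@4, Fly cues@2, Spike marks@4) gives peak 11: h1:11  h2:10  h3:10  h4:5  h5:2  h6:0.
Shift Sound check→2, Fly cues→5, Spike marks→6.
Schedule Run cable@1, Focus lights@1, Sound check@2, Build platform@4, Fly cues@5, Spike marks@6: h1:8  h2:6  h3:6  h4:5  h5:6  h6:7 — peak 8.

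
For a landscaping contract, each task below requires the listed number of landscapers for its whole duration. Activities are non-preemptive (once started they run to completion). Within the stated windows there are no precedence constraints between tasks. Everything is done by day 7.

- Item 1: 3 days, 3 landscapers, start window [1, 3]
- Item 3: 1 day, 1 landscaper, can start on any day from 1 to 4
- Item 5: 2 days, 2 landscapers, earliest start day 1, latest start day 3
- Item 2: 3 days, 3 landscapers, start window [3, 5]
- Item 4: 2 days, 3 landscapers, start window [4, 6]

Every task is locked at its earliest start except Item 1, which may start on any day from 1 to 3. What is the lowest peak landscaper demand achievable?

Item 1@1: d1:6  d2:5  d3:6  d4:6  d5:6  d6:0  d7:0 → peak 6
Item 1@2: d1:3  d2:5  d3:6  d4:9  d5:6  d6:0  d7:0 → peak 9
Item 1@3: d1:3  d2:2  d3:6  d4:9  d5:9  d6:0  d7:0 → peak 9
Best is Item 1@1, peak 6.

6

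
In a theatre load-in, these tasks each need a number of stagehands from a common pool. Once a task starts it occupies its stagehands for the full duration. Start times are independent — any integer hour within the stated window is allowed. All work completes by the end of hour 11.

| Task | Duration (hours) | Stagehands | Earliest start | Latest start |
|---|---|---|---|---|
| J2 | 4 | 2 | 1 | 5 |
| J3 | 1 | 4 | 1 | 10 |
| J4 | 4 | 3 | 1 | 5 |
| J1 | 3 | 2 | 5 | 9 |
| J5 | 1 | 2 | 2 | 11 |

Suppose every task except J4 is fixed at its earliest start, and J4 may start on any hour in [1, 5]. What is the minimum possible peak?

6

J4@1: h1:9  h2:7  h3:5  h4:5  h5:2  h6:2  h7:2  h8:0  h9:0  h10:0  h11:0 → peak 9
J4@2: h1:6  h2:7  h3:5  h4:5  h5:5  h6:2  h7:2  h8:0  h9:0  h10:0  h11:0 → peak 7
J4@3: h1:6  h2:4  h3:5  h4:5  h5:5  h6:5  h7:2  h8:0  h9:0  h10:0  h11:0 → peak 6
J4@4: h1:6  h2:4  h3:2  h4:5  h5:5  h6:5  h7:5  h8:0  h9:0  h10:0  h11:0 → peak 6
J4@5: h1:6  h2:4  h3:2  h4:2  h5:5  h6:5  h7:5  h8:3  h9:0  h10:0  h11:0 → peak 6
Best is J4@3, peak 6.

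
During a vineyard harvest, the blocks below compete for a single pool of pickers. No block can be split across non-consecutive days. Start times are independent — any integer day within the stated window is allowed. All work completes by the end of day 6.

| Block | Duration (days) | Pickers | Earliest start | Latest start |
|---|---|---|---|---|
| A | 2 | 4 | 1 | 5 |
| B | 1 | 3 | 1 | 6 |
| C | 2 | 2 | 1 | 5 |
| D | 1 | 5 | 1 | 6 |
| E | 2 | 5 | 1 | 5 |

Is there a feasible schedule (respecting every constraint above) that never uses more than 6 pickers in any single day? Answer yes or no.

yes

Schedule A@1, B@3, C@1, D@4, E@5: d1:6  d2:6  d3:3  d4:5  d5:5  d6:5 — peak 6 ≤ 6.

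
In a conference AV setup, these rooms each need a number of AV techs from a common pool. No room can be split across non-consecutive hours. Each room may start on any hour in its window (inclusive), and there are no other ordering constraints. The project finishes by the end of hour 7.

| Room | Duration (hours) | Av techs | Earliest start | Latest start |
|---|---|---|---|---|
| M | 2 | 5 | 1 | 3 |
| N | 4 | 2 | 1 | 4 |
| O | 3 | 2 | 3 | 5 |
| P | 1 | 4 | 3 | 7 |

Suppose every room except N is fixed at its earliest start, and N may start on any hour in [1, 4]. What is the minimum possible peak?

N@1: h1:7  h2:7  h3:8  h4:4  h5:2  h6:0  h7:0 → peak 8
N@2: h1:5  h2:7  h3:8  h4:4  h5:4  h6:0  h7:0 → peak 8
N@3: h1:5  h2:5  h3:8  h4:4  h5:4  h6:2  h7:0 → peak 8
N@4: h1:5  h2:5  h3:6  h4:4  h5:4  h6:2  h7:2 → peak 6
Best is N@4, peak 6.

6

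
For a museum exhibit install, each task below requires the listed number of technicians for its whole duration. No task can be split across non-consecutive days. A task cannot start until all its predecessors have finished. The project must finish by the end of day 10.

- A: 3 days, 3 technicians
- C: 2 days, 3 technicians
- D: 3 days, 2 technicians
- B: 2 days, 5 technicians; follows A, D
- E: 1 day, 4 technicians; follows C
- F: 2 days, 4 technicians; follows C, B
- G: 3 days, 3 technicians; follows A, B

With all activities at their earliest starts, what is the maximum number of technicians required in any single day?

Early-start schedule: A@1, C@1, D@1, B@4, E@3, F@6, G@6.
Load per day: day 1: 8, day 2: 8, day 3: 9, day 4: 5, day 5: 5, day 6: 7, day 7: 7, day 8: 3, day 9: 0, day 10: 0.
Peak is 9.

9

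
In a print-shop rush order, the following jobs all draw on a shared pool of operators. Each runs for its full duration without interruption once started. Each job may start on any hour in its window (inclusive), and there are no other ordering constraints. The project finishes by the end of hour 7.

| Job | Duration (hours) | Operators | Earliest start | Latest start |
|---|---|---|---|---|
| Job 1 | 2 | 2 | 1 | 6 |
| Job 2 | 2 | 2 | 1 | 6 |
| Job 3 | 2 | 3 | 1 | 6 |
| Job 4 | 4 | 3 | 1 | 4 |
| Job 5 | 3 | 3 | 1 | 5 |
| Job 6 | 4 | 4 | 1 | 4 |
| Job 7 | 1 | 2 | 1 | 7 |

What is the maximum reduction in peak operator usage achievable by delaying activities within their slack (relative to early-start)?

10

Early-start peak: h1:19  h2:17  h3:10  h4:7  h5:0  h6:0  h7:0 ⇒ 19.
Leveled (Job 1@1, Job 2@1, Job 3@5, Job 4@3, Job 5@5, Job 6@1, Job 7@3): h1:8  h2:8  h3:9  h4:7  h5:9  h6:9  h7:3 ⇒ 9.
Reduction 19 − 9 = 10.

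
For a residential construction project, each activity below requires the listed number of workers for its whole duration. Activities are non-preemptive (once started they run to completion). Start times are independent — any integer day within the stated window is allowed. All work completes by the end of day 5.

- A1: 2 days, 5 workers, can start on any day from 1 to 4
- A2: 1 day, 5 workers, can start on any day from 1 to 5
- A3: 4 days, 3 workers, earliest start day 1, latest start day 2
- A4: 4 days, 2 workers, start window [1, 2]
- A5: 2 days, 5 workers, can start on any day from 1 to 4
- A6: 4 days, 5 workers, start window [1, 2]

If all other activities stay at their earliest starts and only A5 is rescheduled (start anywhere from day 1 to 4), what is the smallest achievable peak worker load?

A5@1: d1:25  d2:20  d3:10  d4:10  d5:0 → peak 25
A5@2: d1:20  d2:20  d3:15  d4:10  d5:0 → peak 20
A5@3: d1:20  d2:15  d3:15  d4:15  d5:0 → peak 20
A5@4: d1:20  d2:15  d3:10  d4:15  d5:5 → peak 20
Best is A5@2, peak 20.

20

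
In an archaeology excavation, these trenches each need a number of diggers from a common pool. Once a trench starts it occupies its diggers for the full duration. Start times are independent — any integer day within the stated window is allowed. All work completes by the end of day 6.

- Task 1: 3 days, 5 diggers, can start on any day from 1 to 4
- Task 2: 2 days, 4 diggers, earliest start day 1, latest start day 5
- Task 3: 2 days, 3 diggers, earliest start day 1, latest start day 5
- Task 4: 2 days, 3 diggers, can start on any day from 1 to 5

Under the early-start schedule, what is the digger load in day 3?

5

At early start, day 3 has: Task 1.
Demand: 5 = 5.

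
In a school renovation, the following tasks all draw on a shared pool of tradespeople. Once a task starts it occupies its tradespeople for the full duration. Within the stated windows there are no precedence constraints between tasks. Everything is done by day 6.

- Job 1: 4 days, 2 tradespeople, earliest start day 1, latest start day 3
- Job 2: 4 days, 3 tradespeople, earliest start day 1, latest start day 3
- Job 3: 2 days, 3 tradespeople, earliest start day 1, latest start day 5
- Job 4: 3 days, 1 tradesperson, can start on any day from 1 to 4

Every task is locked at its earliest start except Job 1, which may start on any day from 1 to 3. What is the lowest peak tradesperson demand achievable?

Job 1@1: d1:9  d2:9  d3:6  d4:5  d5:0  d6:0 → peak 9
Job 1@2: d1:7  d2:9  d3:6  d4:5  d5:2  d6:0 → peak 9
Job 1@3: d1:7  d2:7  d3:6  d4:5  d5:2  d6:2 → peak 7
Best is Job 1@3, peak 7.

7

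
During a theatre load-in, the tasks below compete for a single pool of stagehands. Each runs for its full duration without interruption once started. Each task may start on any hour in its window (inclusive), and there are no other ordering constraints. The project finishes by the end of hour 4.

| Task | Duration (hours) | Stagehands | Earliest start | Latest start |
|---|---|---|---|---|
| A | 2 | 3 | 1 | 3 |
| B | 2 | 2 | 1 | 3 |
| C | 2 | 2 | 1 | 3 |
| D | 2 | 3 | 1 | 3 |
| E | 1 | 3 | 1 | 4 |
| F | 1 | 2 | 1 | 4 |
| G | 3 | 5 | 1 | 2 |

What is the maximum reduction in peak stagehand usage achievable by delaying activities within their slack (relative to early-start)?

10

Early-start peak: h1:20  h2:15  h3:5  h4:0 ⇒ 20.
Leveled (A@1, B@1, C@3, D@3, E@1, F@1, G@2): h1:10  h2:10  h3:10  h4:10 ⇒ 10.
Reduction 20 − 10 = 10.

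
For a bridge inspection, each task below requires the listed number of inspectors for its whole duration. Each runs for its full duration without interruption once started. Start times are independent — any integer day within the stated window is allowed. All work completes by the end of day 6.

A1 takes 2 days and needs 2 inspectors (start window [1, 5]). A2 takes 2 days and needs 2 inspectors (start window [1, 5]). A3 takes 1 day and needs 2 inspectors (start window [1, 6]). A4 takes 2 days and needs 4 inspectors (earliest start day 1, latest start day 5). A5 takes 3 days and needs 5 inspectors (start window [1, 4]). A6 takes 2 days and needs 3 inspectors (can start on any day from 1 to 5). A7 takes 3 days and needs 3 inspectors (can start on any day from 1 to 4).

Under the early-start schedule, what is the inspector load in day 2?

19

At early start, day 2 has: A1, A2, A4, A5, A6, A7.
Demand: 2 + 2 + 4 + 5 + 3 + 3 = 19.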